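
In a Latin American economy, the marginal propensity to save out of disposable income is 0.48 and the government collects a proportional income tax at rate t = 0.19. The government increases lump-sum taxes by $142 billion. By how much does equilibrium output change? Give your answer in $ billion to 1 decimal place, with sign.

−$127.6 billion

MPC = 1 − MPS = 1 − 0.48 = 0.52.
A lump-sum tax change of +$142 billion shifts disposable income by −$142 billion; first-round consumption changes by −c × ΔT = −0.52 × (+$142 billion) = −$73.84 billion.
Expenditure multiplier = 1/(1 − c(1−t)) = 1/(1 − 0.52×0.81) = 1/0.5788 ≈ 1.728.
The tax multiplier is −c × k ≈ −0.898, so ΔY = k × (−c·ΔT) = (−$73.84 billion) / 0.5788 ≈ −$127.6 billion.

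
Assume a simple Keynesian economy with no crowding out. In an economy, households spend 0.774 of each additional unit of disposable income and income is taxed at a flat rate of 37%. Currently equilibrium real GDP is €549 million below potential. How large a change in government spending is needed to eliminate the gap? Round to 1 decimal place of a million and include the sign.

Spending multiplier = 1/(1 − c(1−t)) = 1/(1 − 0.774×0.63) = 1/0.51238 ≈ 1.952.
Need ΔY = +€549 million, so ΔG = ΔY/k = (+€549 million) × 0.51238 ≈ +€281.3 million.
The government should increase government spending by €281.3 million.

+€281.3 million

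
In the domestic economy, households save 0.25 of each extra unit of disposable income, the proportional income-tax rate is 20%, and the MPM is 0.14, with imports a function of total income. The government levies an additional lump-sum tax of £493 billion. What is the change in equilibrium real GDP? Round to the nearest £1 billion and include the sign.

MPC = 1 − MPS = 1 − 0.25 = 0.75.
A lump-sum tax change of +£493 billion shifts disposable income by −£493 billion; first-round consumption changes by −c × ΔT = −0.75 × (+£493 billion) = −£369.75 billion.
Expenditure multiplier = 1/(1 − c(1−t) + m) = 1/(1 − 0.75×0.8 + 0.14) = 1/0.54 ≈ 1.852.
The tax multiplier is −c × k ≈ −1.389, so ΔY = k × (−c·ΔT) = (−£369.75 billion) / 0.54 ≈ −£685 billion.

−£685 billion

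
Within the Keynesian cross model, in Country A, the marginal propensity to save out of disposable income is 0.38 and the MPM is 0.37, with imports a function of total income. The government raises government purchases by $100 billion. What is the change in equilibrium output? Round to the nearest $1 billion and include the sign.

MPC = 1 − MPS = 1 − 0.38 = 0.62.
Government-spending multiplier = 1/(1 − c + m) = 1/(1 − 0.62 + 0.37) = 1/0.75 ≈ 1.333.
ΔY = k × ΔG = (+$100 billion) / 0.75 ≈ +$133 billion.

+$133 billion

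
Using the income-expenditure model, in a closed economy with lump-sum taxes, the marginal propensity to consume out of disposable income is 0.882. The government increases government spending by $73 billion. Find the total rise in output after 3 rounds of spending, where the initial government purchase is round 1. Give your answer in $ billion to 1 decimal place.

$194.2 billion

Round 1 adds ΔG = $73 billion; each later round is MPC = 0.882 times the previous.
After 3 rounds: 73 + 64.386 + 56.788452 = ΔG·(1 − c^3)/(1 − c) = 73 × (1 − 0.686128968)/0.118 ≈ $194.2 billion.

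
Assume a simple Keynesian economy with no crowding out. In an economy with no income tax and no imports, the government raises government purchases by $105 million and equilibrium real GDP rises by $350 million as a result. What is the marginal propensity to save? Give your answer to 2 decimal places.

0.30

Implied spending multiplier k = ΔY/ΔG = 350/105 ≈ 3.3333.
Since k = 1/(1 − MPC), MPC = 1 − 1/k = 1 − ΔG/ΔY = 1 − 105/350 = 0.70.
MPS = 1 − MPC = 0.30.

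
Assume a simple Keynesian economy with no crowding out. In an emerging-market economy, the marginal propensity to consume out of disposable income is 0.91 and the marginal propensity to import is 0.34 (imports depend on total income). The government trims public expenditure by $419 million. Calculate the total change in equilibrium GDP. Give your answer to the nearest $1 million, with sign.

−$974 million

Expenditure multiplier = 1/(1 − c + m) = 1/(1 − 0.91 + 0.34) = 1/0.43 ≈ 2.326.
ΔY = k × ΔG = (−$419 million) / 0.43 ≈ −$974 million.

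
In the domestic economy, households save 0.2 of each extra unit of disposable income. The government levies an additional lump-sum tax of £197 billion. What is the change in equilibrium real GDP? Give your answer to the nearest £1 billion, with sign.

MPC = 1 − MPS = 1 − 0.2 = 0.8.
A lump-sum tax change of +£197 billion shifts disposable income by −£197 billion; first-round consumption changes by −c × ΔT = −0.8 × (+£197 billion) = −£157.6 billion.
Expenditure multiplier = 1/(1 − MPC) = 1/(1 − 0.8) = 1/0.2 = 5.
The tax multiplier is −c × k = −4, so ΔY = k × (−c·ΔT) = (−£157.6 billion) / 0.2 = −£788 billion.

−£788 billion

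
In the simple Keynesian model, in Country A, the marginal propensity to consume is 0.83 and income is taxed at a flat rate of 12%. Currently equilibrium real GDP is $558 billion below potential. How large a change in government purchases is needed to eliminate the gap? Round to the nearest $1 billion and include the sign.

Spending multiplier = 1/(1 − c(1−t)) = 1/(1 − 0.83×0.88) = 1/0.2696 ≈ 3.709.
Need ΔY = +$558 billion, so ΔG = ΔY/k = (+$558 billion) × 0.2696 ≈ +$150 billion.
The government should increase government purchases by $150 billion.

+$150 billion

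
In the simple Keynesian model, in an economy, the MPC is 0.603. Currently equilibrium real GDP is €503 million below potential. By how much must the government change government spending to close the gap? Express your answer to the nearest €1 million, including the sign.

+€200 million

Spending multiplier = 1/(1 − MPC) = 1/(1 − 0.603) = 1/0.397 ≈ 2.519.
Need ΔY = +€503 million, so ΔG = ΔY/k = (+€503 million) × 0.397 ≈ +€200 million.
The government should increase government spending by €200 million.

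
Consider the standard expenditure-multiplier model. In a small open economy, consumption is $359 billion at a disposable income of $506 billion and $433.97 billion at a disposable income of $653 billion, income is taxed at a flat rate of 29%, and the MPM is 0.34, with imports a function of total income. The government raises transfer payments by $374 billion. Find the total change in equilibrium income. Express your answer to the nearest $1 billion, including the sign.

+$195 billion

MPC = ΔC/ΔYd = (433.97 − 359)/(653 − 506) = 74.97/147 = 0.51.
The transfer change shifts disposable income by +$374 billion, so first-round consumption changes by c·ΔTR = 0.51 × (+$374 billion) = +$190.74 billion.
Expenditure multiplier = 1/(1 − c(1−t) + m) = 1/(1 − 0.51×0.71 + 0.34) = 1/0.9779 ≈ 1.023.
The transfer multiplier is c × k ≈ 0.522, so ΔY = k × (c·ΔTR) = (+$190.74 billion) / 0.9779 ≈ +$195 billion.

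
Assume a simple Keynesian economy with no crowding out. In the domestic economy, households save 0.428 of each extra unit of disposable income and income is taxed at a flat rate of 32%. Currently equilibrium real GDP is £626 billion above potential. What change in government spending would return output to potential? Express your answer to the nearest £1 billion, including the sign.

MPC = 1 − MPS = 1 − 0.428 = 0.572.
Spending multiplier = 1/(1 − c(1−t)) = 1/(1 − 0.572×0.68) = 1/0.61104 ≈ 1.637.
Need ΔY = −£626 billion, so ΔG = ΔY/k = (−£626 billion) × 0.61104 ≈ −£383 billion.
The government should cut government spending by £383 billion.

−£383 billion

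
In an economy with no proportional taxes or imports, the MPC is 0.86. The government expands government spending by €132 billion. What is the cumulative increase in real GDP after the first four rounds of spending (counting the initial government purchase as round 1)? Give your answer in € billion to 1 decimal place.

Round 1 adds ΔG = €132 billion; each later round is MPC = 0.86 times the previous.
After 4 rounds: 132 + 113.52 + 97.6272 + 83.959392 = ΔG·(1 − c^4)/(1 − c) = 132 × (1 − 0.54700816)/0.14 ≈ €427.1 billion.

€427.1 billion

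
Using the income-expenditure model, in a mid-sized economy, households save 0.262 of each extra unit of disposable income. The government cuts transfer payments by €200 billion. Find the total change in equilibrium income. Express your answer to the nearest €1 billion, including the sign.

−€563 billion

MPC = 1 − MPS = 1 − 0.262 = 0.738.
The transfer change shifts disposable income by −€200 billion, so first-round consumption changes by c·ΔTR = 0.738 × (−€200 billion) = −€147.6 billion.
Expenditure multiplier = 1/(1 − MPC) = 1/(1 − 0.738) = 1/0.262 ≈ 3.817.
The transfer multiplier is c × k ≈ 2.817, so ΔY = k × (c·ΔTR) = (−€147.6 billion) / 0.262 ≈ −€563 billion.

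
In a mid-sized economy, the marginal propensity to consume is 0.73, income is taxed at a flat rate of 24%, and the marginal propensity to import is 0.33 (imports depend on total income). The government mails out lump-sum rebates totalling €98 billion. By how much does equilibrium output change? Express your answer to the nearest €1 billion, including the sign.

A lump-sum tax change of −€98 billion shifts disposable income by +€98 billion; first-round consumption changes by −c × ΔT = −0.73 × (−€98 billion) = +€71.54 billion.
Expenditure multiplier = 1/(1 − c(1−t) + m) = 1/(1 − 0.73×0.76 + 0.33) = 1/0.7752 ≈ 1.29.
The tax multiplier is −c × k ≈ −0.942, so ΔY = k × (−c·ΔT) = (+€71.54 billion) / 0.7752 ≈ +€92 billion.

+€92 billion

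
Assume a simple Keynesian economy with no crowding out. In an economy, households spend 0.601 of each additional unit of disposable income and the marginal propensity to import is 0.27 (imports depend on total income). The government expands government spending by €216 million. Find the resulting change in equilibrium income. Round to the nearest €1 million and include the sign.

Expenditure multiplier = 1/(1 − c + m) = 1/(1 − 0.601 + 0.27) = 1/0.669 ≈ 1.495.
ΔY = k × ΔG = (+€216 million) / 0.669 ≈ +€323 million.

+€323 million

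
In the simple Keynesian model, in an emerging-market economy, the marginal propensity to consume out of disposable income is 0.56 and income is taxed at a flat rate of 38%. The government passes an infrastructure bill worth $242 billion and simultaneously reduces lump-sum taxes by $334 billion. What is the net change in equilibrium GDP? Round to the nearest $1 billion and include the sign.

Expenditure multiplier = 1/(1 − c(1−t)) = 1/(1 − 0.56×0.62) = 1/0.6528 ≈ 1.532.
ΔG contributes k·ΔG = (+$242 billion) / 0.6528 ≈ +$370.7 billion.
ΔT of −$334 billion changes first-round spending by −c·ΔT = +$187.04 billion, contributing k·(−c·ΔT) = (+$187.04 billion) / 0.6528 ≈ +$286.5 billion.
Net ΔY = k(ΔG − c·ΔT) = (+$429.04 billion) / 0.6528 ≈ +$657 billion.

+$657 billion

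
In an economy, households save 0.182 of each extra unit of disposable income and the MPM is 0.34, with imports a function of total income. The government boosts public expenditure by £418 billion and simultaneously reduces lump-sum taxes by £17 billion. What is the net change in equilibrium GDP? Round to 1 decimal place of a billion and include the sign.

MPC = 1 − MPS = 1 − 0.182 = 0.818.
Expenditure multiplier = 1/(1 − c + m) = 1/(1 − 0.818 + 0.34) = 1/0.522 ≈ 1.916.
ΔG contributes k·ΔG = (+£418 billion) / 0.522 ≈ +£800.8 billion.
ΔT of −£17 billion changes first-round spending by −c·ΔT = +£13.906 billion, contributing k·(−c·ΔT) = (+£13.906 billion) / 0.522 ≈ +£26.6 billion.
Net ΔY = k(ΔG − c·ΔT) = (+£431.906 billion) / 0.522 ≈ +£827.4 billion.

+£827.4 billion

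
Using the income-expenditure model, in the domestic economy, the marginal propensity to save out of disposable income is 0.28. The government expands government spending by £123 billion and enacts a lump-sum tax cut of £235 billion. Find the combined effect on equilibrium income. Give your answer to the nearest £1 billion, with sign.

MPC = 1 − MPS = 1 − 0.28 = 0.72.
Expenditure multiplier = 1/(1 − MPC) = 1/(1 − 0.72) = 1/0.28 ≈ 3.571.
ΔG contributes k·ΔG = (+£123 billion) / 0.28 ≈ +£439.3 billion.
ΔT of −£235 billion changes first-round spending by −c·ΔT = +£169.2 billion, contributing k·(−c·ΔT) = (+£169.2 billion) / 0.28 ≈ +£604.3 billion.
Net ΔY = k(ΔG − c·ΔT) = (+£292.2 billion) / 0.28 ≈ +£1,044 billion.

+£1,044 billion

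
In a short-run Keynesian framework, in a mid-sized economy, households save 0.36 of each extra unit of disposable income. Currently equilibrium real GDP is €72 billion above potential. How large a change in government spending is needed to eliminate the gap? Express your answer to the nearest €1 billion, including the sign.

MPC = 1 − MPS = 1 − 0.36 = 0.64.
Spending multiplier = 1/(1 − MPC) = 1/(1 − 0.64) = 1/0.36 ≈ 2.778.
Need ΔY = −€72 billion, so ΔG = ΔY/k = (−€72 billion) × 0.36 ≈ −€26 billion.
The government should cut government spending by €26 billion.

−€26 billion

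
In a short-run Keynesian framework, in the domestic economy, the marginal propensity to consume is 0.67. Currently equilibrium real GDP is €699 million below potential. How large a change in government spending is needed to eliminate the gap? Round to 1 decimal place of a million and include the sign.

+€230.7 million

Spending multiplier = 1/(1 − MPC) = 1/(1 − 0.67) = 1/0.33 ≈ 3.03.
Need ΔY = +€699 million, so ΔG = ΔY/k = (+€699 million) × 0.33 ≈ +€230.7 million.
The government should increase government spending by €230.7 million.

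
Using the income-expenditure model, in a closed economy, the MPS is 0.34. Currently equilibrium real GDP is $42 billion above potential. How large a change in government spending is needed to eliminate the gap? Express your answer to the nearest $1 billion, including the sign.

−$14 billion

MPC = 1 − MPS = 1 − 0.34 = 0.66.
Spending multiplier = 1/(1 − MPC) = 1/(1 − 0.66) = 1/0.34 ≈ 2.941.
Need ΔY = −$42 billion, so ΔG = ΔY/k = (−$42 billion) × 0.34 ≈ −$14 billion.
The government should cut government spending by $14 billion.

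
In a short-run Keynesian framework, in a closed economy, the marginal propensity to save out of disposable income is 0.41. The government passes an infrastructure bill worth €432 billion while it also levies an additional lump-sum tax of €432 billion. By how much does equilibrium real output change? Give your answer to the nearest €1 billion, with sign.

+€432 billion

MPC = 1 − MPS = 1 − 0.41 = 0.59.
Expenditure multiplier = 1/(1 − MPC) = 1/(1 − 0.59) = 1/0.41 ≈ 2.439.
ΔG contributes k·ΔG = (+€432 billion) / 0.41 ≈ +€1,053.7 billion.
ΔT of +€432 billion changes first-round spending by −c·ΔT = −€254.88 billion, contributing k·(−c·ΔT) = (−€254.88 billion) / 0.41 ≈ −€621.7 billion.
With ΔG = ΔT and no other leakages, the balanced-budget multiplier is 1, so ΔY = ΔG = +€432 billion.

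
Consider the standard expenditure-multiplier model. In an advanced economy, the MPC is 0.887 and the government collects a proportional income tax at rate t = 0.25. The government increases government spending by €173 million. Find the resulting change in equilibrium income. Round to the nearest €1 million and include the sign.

+€517 million

Spending multiplier = 1/(1 − c(1−t)) = 1/(1 − 0.887×0.75) = 1/0.33475 ≈ 2.987.
ΔY = k × ΔG = (+€173 million) / 0.33475 ≈ +€517 million.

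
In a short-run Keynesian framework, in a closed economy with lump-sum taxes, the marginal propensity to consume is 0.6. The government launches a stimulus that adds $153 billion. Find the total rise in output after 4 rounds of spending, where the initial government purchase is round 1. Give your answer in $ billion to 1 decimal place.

$332.9 billion

Round 1 adds ΔG = $153 billion; each later round is MPC = 0.6 times the previous.
After 4 rounds: 153 + 91.8 + 55.08 + 33.048 = ΔG·(1 − c^4)/(1 − c) = 153 × (1 − 0.1296)/0.4 ≈ $332.9 billion.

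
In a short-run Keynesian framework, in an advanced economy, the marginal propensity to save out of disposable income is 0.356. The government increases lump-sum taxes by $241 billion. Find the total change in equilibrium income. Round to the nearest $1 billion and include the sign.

−$436 billion

MPC = 1 − MPS = 1 − 0.356 = 0.644.
A lump-sum tax change of +$241 billion shifts disposable income by −$241 billion; first-round consumption changes by −c × ΔT = −0.644 × (+$241 billion) = −$155.204 billion.
Expenditure multiplier = 1/(1 − MPC) = 1/(1 − 0.644) = 1/0.356 ≈ 2.809.
The tax multiplier is −c × k ≈ −1.809, so ΔY = k × (−c·ΔT) = (−$155.204 billion) / 0.356 ≈ −$436 billion.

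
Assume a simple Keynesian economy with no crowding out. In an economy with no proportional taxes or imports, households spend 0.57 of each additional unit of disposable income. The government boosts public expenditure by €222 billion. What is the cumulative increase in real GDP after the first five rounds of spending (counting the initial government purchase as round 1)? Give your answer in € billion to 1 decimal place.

Round 1 adds ΔG = €222 billion; each later round is MPC = 0.57 times the previous.
After 5 rounds: 222 + 126.54 + 72.1278 + 41.112846 + 23.43432222 = ΔG·(1 − c^5)/(1 − c) = 222 × (1 − 0.0601692057)/0.43 ≈ €485.2 billion.

€485.2 billion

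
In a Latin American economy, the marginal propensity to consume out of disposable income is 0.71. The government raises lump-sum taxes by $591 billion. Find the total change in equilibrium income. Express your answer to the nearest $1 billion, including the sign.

A lump-sum tax change of +$591 billion shifts disposable income by −$591 billion; first-round consumption changes by −c × ΔT = −0.71 × (+$591 billion) = −$419.61 billion.
Expenditure multiplier = 1/(1 − MPC) = 1/(1 − 0.71) = 1/0.29 ≈ 3.448.
The tax multiplier is −c × k ≈ −2.448, so ΔY = k × (−c·ΔT) = (−$419.61 billion) / 0.29 ≈ −$1,447 billion.

−$1,447 billion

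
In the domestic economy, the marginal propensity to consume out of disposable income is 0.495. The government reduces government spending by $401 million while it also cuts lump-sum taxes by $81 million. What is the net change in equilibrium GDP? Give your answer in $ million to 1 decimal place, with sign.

Expenditure multiplier = 1/(1 − MPC) = 1/(1 − 0.495) = 1/0.505 ≈ 1.98.
ΔG contributes k·ΔG = (−$401 million) / 0.505 ≈ −$794.1 million.
ΔT of −$81 million changes first-round spending by −c·ΔT = +$40.095 million, contributing k·(−c·ΔT) = (+$40.095 million) / 0.505 ≈ +$79.4 million.
Net ΔY = k(ΔG − c·ΔT) = (−$360.905 million) / 0.505 ≈ −$714.7 million.

−$714.7 million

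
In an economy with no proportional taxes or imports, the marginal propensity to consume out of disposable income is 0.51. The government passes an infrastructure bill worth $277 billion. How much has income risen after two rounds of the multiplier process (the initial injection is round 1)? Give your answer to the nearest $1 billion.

$418 billion

Round 1 adds ΔG = $277 billion; each later round is MPC = 0.51 times the previous.
After 2 rounds: 277 + 141.27 = ΔG·(1 − c^2)/(1 − c) = 277 × (1 − 0.2601)/0.49 ≈ $418 billion.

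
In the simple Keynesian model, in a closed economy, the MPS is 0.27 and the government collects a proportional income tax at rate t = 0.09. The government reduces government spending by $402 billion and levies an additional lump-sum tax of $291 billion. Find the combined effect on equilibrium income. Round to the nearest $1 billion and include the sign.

MPC = 1 − MPS = 1 − 0.27 = 0.73.
Expenditure multiplier = 1/(1 − c(1−t)) = 1/(1 − 0.73×0.91) = 1/0.3357 ≈ 2.979.
ΔG contributes k·ΔG = (−$402 billion) / 0.3357 ≈ −$1,197.5 billion.
ΔT of +$291 billion changes first-round spending by −c·ΔT = −$212.43 billion, contributing k·(−c·ΔT) = (−$212.43 billion) / 0.3357 ≈ −$632.8 billion.
Net ΔY = k(ΔG − c·ΔT) = (−$614.43 billion) / 0.3357 ≈ −$1,830 billion.

−$1,830 billion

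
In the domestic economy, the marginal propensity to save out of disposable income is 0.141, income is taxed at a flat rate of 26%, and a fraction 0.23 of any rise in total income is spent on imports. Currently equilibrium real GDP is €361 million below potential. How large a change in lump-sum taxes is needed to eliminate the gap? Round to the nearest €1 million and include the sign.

MPC = 1 − MPS = 1 − 0.141 = 0.859.
Spending multiplier = 1/(1 − c(1−t) + m) = 1/(1 − 0.859×0.74 + 0.23) = 1/0.59434 ≈ 1.683.
Tax multiplier = −c·k = −0.859/0.59434 ≈ −1.445. Need ΔY = +€361 million, so ΔT = ΔY/(−c·k) = −(+€361 million) × 0.59434 / 0.859 ≈ −€250 million.
The government should cut lump-sum taxes by €250 million.

−€250 million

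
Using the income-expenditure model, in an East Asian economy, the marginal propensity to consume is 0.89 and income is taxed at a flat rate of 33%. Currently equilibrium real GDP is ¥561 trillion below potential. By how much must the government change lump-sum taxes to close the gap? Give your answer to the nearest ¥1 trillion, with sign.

Spending multiplier = 1/(1 − c(1−t)) = 1/(1 − 0.89×0.67) = 1/0.4037 ≈ 2.477.
Tax multiplier = −c·k = −0.89/0.4037 ≈ −2.205. Need ΔY = +¥561 trillion, so ΔT = ΔY/(−c·k) = −(+¥561 trillion) × 0.4037 / 0.89 ≈ −¥254 trillion.
The government should cut lump-sum taxes by ¥254 trillion.

−¥254 trillion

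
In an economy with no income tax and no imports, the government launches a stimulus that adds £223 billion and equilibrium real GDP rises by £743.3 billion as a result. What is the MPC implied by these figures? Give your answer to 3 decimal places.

Implied spending multiplier k = ΔY/ΔG = 743.3/223 ≈ 3.3332.
Since k = 1/(1 − MPC), MPC = 1 − 1/k = 1 − ΔG/ΔY = 1 − 223/743.3 ≈ 0.700.

0.700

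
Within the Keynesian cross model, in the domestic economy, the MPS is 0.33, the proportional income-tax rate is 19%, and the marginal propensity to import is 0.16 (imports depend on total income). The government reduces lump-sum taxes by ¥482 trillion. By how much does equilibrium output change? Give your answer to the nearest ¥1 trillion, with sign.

+¥523 trillion

MPC = 1 − MPS = 1 − 0.33 = 0.67.
A lump-sum tax change of −¥482 trillion shifts disposable income by +¥482 trillion; first-round consumption changes by −c × ΔT = −0.67 × (−¥482 trillion) = +¥322.94 trillion.
Expenditure multiplier = 1/(1 − c(1−t) + m) = 1/(1 − 0.67×0.81 + 0.16) = 1/0.6173 ≈ 1.62.
The tax multiplier is −c × k ≈ −1.085, so ΔY = k × (−c·ΔT) = (+¥322.94 trillion) / 0.6173 ≈ +¥523 trillion.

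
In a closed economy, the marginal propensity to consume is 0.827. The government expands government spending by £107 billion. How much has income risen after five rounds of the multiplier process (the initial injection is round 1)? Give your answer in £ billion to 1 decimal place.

£379.2 billion

Round 1 adds ΔG = £107 billion; each later round is MPC = 0.827 times the previous.
After 5 rounds: 107 + 88.489 + 73.180403 + 60.520193281 + 50.050199843387 = ΔG·(1 − c^5)/(1 − c) = 107 × (1 − 0.386836591312907)/0.173 ≈ £379.2 billion.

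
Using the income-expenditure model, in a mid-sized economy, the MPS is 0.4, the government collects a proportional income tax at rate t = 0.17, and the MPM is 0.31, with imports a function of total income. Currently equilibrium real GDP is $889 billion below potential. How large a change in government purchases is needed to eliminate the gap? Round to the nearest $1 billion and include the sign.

+$722 billion

MPC = 1 − MPS = 1 − 0.4 = 0.6.
Spending multiplier = 1/(1 − c(1−t) + m) = 1/(1 − 0.6×0.83 + 0.31) = 1/0.812 ≈ 1.232.
Need ΔY = +$889 billion, so ΔG = ΔY/k = (+$889 billion) × 0.812 ≈ +$722 billion.
The government should increase government purchases by $722 billion.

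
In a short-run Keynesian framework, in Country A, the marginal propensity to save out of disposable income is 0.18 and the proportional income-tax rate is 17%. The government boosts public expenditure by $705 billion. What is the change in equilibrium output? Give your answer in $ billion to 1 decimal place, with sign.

+$2,207.3 billion

MPC = 1 − MPS = 1 − 0.18 = 0.82.
Expenditure multiplier = 1/(1 − c(1−t)) = 1/(1 − 0.82×0.83) = 1/0.3194 ≈ 3.131.
ΔY = k × ΔG = (+$705 billion) / 0.3194 ≈ +$2,207.3 billion.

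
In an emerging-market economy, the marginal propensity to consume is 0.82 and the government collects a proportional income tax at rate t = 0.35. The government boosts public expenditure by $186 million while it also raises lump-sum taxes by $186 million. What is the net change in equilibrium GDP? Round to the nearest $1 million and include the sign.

Expenditure multiplier = 1/(1 − c(1−t)) = 1/(1 − 0.82×0.65) = 1/0.467 ≈ 2.141.
ΔG contributes k·ΔG = (+$186 million) / 0.467 ≈ +$398.3 million.
ΔT of +$186 million changes first-round spending by −c·ΔT = −$152.52 million, contributing k·(−c·ΔT) = (−$152.52 million) / 0.467 ≈ −$326.6 million.
Net ΔY = k(ΔG − c·ΔT) = (+$33.48 million) / 0.467 ≈ +$72 million.

+$72 million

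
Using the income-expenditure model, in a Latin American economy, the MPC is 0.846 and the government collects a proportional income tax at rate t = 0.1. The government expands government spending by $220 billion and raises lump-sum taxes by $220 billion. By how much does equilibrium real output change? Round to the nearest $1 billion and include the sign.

Expenditure multiplier = 1/(1 − c(1−t)) = 1/(1 − 0.846×0.9) = 1/0.2386 ≈ 4.191.
ΔG contributes k·ΔG = (+$220 billion) / 0.2386 ≈ +$922 billion.
ΔT of +$220 billion changes first-round spending by −c·ΔT = −$186.12 billion, contributing k·(−c·ΔT) = (−$186.12 billion) / 0.2386 ≈ −$780.1 billion.
Net ΔY = k(ΔG − c·ΔT) = (+$33.88 billion) / 0.2386 ≈ +$142 billion.

+$142 billion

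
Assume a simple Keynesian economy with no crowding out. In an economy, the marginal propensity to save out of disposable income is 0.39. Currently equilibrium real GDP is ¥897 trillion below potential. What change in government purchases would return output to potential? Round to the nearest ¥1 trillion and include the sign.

+¥350 trillion

MPC = 1 − MPS = 1 − 0.39 = 0.61.
Spending multiplier = 1/(1 − MPC) = 1/(1 − 0.61) = 1/0.39 ≈ 2.564.
Need ΔY = +¥897 trillion, so ΔG = ΔY/k = (+¥897 trillion) × 0.39 ≈ +¥350 trillion.
The government should increase government purchases by ¥350 trillion.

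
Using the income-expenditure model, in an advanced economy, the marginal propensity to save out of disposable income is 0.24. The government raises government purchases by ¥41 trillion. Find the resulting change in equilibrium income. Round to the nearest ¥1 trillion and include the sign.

MPC = 1 − MPS = 1 − 0.24 = 0.76.
Expenditure multiplier = 1/(1 − MPC) = 1/(1 − 0.76) = 1/0.24 ≈ 4.167.
ΔY = k × ΔG = (+¥41 trillion) / 0.24 ≈ +¥171 trillion.

+¥171 trillion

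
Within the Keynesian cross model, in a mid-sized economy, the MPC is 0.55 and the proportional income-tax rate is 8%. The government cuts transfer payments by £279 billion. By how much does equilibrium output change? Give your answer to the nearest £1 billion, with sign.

The transfer change shifts disposable income by −£279 billion, so first-round consumption changes by c·ΔTR = 0.55 × (−£279 billion) = −£153.45 billion.
Expenditure multiplier = 1/(1 − c(1−t)) = 1/(1 − 0.55×0.92) = 1/0.494 ≈ 2.024.
The transfer multiplier is c × k ≈ 1.113, so ΔY = k × (c·ΔTR) = (−£153.45 billion) / 0.494 ≈ −£311 billion.

−£311 billion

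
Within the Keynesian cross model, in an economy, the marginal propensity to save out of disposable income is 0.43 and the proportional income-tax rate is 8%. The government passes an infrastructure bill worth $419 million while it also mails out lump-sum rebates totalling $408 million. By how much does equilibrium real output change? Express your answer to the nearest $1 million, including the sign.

+$1,370 million

MPC = 1 − MPS = 1 − 0.43 = 0.57.
Expenditure multiplier = 1/(1 − c(1−t)) = 1/(1 − 0.57×0.92) = 1/0.4756 ≈ 2.103.
ΔG contributes k·ΔG = (+$419 million) / 0.4756 ≈ +$881 million.
ΔT of −$408 million changes first-round spending by −c·ΔT = +$232.56 million, contributing k·(−c·ΔT) = (+$232.56 million) / 0.4756 ≈ +$489 million.
Net ΔY = k(ΔG − c·ΔT) = (+$651.56 million) / 0.4756 ≈ +$1,370 million.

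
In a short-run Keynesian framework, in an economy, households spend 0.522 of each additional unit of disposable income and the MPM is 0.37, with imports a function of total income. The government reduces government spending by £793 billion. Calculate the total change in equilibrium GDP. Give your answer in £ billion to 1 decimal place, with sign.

Spending multiplier = 1/(1 − c + m) = 1/(1 − 0.522 + 0.37) = 1/0.848 ≈ 1.179.
ΔY = k × ΔG = (−£793 billion) / 0.848 ≈ −£935.1 billion.

−£935.1 billion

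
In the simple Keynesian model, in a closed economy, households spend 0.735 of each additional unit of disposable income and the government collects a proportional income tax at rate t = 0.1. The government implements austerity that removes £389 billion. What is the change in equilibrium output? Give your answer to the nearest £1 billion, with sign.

−£1,149 billion

Expenditure multiplier = 1/(1 − c(1−t)) = 1/(1 − 0.735×0.9) = 1/0.3385 ≈ 2.954.
ΔY = k × ΔG = (−£389 billion) / 0.3385 ≈ −£1,149 billion.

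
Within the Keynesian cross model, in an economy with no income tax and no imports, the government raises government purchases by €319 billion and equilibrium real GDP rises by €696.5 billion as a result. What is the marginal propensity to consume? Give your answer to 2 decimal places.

Implied spending multiplier k = ΔY/ΔG = 696.5/319 ≈ 2.1834.
Since k = 1/(1 − MPC), MPC = 1 − 1/k = 1 − ΔG/ΔY = 1 − 319/696.5 ≈ 0.54.

0.54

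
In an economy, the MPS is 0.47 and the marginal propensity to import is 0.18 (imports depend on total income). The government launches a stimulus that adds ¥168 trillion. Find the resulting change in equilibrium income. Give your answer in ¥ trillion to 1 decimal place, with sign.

+¥258.5 trillion

MPC = 1 − MPS = 1 − 0.47 = 0.53.
Spending multiplier = 1/(1 − c + m) = 1/(1 − 0.53 + 0.18) = 1/0.65 ≈ 1.538.
ΔY = k × ΔG = (+¥168 trillion) / 0.65 ≈ +¥258.5 trillion.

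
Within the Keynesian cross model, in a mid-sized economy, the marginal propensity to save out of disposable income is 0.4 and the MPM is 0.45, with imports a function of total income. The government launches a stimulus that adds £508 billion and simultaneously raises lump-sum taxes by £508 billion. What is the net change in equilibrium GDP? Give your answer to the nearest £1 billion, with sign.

+£239 billion

MPC = 1 − MPS = 1 − 0.4 = 0.6.
Expenditure multiplier = 1/(1 − c + m) = 1/(1 − 0.6 + 0.45) = 1/0.85 ≈ 1.176.
ΔG contributes k·ΔG = (+£508 billion) / 0.85 ≈ +£597.6 billion.
ΔT of +£508 billion changes first-round spending by −c·ΔT = −£304.8 billion, contributing k·(−c·ΔT) = (−£304.8 billion) / 0.85 ≈ −£358.6 billion.
Net ΔY = k(ΔG − c·ΔT) = (+£203.2 billion) / 0.85 ≈ +£239 billion.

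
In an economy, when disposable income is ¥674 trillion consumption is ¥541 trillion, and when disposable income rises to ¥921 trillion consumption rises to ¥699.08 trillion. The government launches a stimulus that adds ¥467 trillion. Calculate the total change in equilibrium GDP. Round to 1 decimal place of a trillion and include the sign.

MPC = ΔC/ΔYd = (699.08 − 541)/(921 − 674) = 158.08/247 = 0.64.
Spending multiplier = 1/(1 − MPC) = 1/(1 − 0.64) = 1/0.36 ≈ 2.778.
ΔY = k × ΔG = (+¥467 trillion) / 0.36 ≈ +¥1,297.2 trillion.

+¥1,297.2 trillion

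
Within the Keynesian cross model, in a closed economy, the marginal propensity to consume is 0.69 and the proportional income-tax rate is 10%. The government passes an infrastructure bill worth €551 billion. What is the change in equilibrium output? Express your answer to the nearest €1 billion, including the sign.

+€1,454 billion

Spending multiplier = 1/(1 − c(1−t)) = 1/(1 − 0.69×0.9) = 1/0.379 ≈ 2.639.
ΔY = k × ΔG = (+€551 billion) / 0.379 ≈ +€1,454 billion.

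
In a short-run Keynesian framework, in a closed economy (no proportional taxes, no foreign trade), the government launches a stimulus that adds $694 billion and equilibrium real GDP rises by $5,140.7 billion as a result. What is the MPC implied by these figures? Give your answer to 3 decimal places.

0.865

Implied spending multiplier k = ΔY/ΔG = 5,140.7/694 ≈ 7.4073.
Since k = 1/(1 − MPC), MPC = 1 − 1/k = 1 − ΔG/ΔY = 1 − 694/5,140.7 ≈ 0.865.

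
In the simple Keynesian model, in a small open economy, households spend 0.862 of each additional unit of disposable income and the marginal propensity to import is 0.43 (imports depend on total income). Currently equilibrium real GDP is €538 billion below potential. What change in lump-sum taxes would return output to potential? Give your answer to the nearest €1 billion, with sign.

−€355 billion

Spending multiplier = 1/(1 − c + m) = 1/(1 − 0.862 + 0.43) = 1/0.568 ≈ 1.761.
Tax multiplier = −c·k = −0.862/0.568 ≈ −1.518. Need ΔY = +€538 billion, so ΔT = ΔY/(−c·k) = −(+€538 billion) × 0.568 / 0.862 ≈ −€355 billion.
The government should cut lump-sum taxes by €355 billion.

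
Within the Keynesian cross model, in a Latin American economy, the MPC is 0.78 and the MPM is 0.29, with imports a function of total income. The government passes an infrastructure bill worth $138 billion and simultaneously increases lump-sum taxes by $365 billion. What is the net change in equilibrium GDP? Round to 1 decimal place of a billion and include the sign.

Expenditure multiplier = 1/(1 − c + m) = 1/(1 − 0.78 + 0.29) = 1/0.51 ≈ 1.961.
ΔG contributes k·ΔG = (+$138 billion) / 0.51 ≈ +$270.6 billion.
ΔT of +$365 billion changes first-round spending by −c·ΔT = −$284.7 billion, contributing k·(−c·ΔT) = (−$284.7 billion) / 0.51 ≈ −$558.2 billion.
Net ΔY = k(ΔG − c·ΔT) = (−$146.7 billion) / 0.51 ≈ −$287.6 billion.

−$287.6 billion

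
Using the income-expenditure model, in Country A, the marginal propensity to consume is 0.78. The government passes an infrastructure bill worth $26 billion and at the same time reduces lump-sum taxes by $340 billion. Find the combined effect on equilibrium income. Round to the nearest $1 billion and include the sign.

Expenditure multiplier = 1/(1 − MPC) = 1/(1 − 0.78) = 1/0.22 ≈ 4.545.
ΔG contributes k·ΔG = (+$26 billion) / 0.22 ≈ +$118.2 billion.
ΔT of −$340 billion changes first-round spending by −c·ΔT = +$265.2 billion, contributing k·(−c·ΔT) = (+$265.2 billion) / 0.22 ≈ +$1,205.5 billion.
Net ΔY = k(ΔG − c·ΔT) = (+$291.2 billion) / 0.22 ≈ +$1,324 billion.

+$1,324 billion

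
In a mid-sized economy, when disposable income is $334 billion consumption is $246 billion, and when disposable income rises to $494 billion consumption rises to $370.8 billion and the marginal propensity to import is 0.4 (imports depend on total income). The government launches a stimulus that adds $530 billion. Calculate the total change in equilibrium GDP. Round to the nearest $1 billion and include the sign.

+$855 billion

MPC = ΔC/ΔYd = (370.8 − 246)/(494 − 334) = 124.8/160 = 0.78.
Spending multiplier = 1/(1 − c + m) = 1/(1 − 0.78 + 0.4) = 1/0.62 ≈ 1.613.
ΔY = k × ΔG = (+$530 billion) / 0.62 ≈ +$855 billion.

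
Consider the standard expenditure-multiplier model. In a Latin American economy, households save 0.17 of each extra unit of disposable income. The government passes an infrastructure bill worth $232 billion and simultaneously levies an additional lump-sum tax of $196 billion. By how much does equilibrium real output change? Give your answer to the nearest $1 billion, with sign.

+$408 billion

MPC = 1 − MPS = 1 − 0.17 = 0.83.
Expenditure multiplier = 1/(1 − MPC) = 1/(1 − 0.83) = 1/0.17 ≈ 5.882.
ΔG contributes k·ΔG = (+$232 billion) / 0.17 ≈ +$1,364.7 billion.
ΔT of +$196 billion changes first-round spending by −c·ΔT = −$162.68 billion, contributing k·(−c·ΔT) = (−$162.68 billion) / 0.17 ≈ −$956.9 billion.
Net ΔY = k(ΔG − c·ΔT) = (+$69.32 billion) / 0.17 ≈ +$408 billion.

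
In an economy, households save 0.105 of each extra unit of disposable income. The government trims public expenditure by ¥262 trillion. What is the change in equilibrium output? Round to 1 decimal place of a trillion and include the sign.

−¥2,495.2 trillion

MPC = 1 − MPS = 1 − 0.105 = 0.895.
Expenditure multiplier = 1/(1 − MPC) = 1/(1 − 0.895) = 1/0.105 ≈ 9.524.
ΔY = k × ΔG = (−¥262 trillion) / 0.105 ≈ −¥2,495.2 trillion.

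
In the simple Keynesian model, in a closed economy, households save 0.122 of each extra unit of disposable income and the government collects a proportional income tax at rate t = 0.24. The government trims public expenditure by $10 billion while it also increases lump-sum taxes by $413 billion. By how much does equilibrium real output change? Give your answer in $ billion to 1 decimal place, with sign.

−$1,119.9 billion

MPC = 1 − MPS = 1 − 0.122 = 0.878.
Expenditure multiplier = 1/(1 − c(1−t)) = 1/(1 − 0.878×0.76) = 1/0.33272 ≈ 3.006.
ΔG contributes k·ΔG = (−$10 billion) / 0.33272 ≈ −$30.1 billion.
ΔT of +$413 billion changes first-round spending by −c·ΔT = −$362.614 billion, contributing k·(−c·ΔT) = (−$362.614 billion) / 0.33272 ≈ −$1,089.8 billion.
Net ΔY = k(ΔG − c·ΔT) = (−$372.614 billion) / 0.33272 ≈ −$1,119.9 billion.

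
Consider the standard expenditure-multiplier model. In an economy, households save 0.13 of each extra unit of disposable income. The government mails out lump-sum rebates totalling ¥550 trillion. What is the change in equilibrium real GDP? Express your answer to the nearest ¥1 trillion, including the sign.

+¥3,681 trillion

MPC = 1 − MPS = 1 − 0.13 = 0.87.
A lump-sum tax change of −¥550 trillion shifts disposable income by +¥550 trillion; first-round consumption changes by −c × ΔT = −0.87 × (−¥550 trillion) = +¥478.5 trillion.
Expenditure multiplier = 1/(1 − MPC) = 1/(1 − 0.87) = 1/0.13 ≈ 7.692.
The tax multiplier is −c × k ≈ −6.692, so ΔY = k × (−c·ΔT) = (+¥478.5 trillion) / 0.13 ≈ +¥3,681 trillion.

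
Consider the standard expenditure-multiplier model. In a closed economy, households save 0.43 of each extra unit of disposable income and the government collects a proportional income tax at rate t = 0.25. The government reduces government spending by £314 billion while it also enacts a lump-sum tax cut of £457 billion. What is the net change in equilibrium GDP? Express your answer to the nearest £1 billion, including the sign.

−£93 billion

MPC = 1 − MPS = 1 − 0.43 = 0.57.
Expenditure multiplier = 1/(1 − c(1−t)) = 1/(1 − 0.57×0.75) = 1/0.5725 ≈ 1.747.
ΔG contributes k·ΔG = (−£314 billion) / 0.5725 ≈ −£548.5 billion.
ΔT of −£457 billion changes first-round spending by −c·ΔT = +£260.49 billion, contributing k·(−c·ΔT) = (+£260.49 billion) / 0.5725 ≈ +£455 billion.
Net ΔY = k(ΔG − c·ΔT) = (−£53.51 billion) / 0.5725 ≈ −£93 billion.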